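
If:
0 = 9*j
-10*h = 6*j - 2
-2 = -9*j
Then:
No Solution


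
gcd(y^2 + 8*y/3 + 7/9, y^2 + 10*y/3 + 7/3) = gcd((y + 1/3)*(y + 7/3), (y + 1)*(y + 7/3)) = y + 7/3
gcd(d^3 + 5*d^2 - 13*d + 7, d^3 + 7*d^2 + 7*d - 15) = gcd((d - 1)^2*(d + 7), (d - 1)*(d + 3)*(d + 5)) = d - 1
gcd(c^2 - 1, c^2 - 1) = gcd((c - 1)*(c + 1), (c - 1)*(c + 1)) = c^2 - 1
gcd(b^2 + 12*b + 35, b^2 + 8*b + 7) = b + 7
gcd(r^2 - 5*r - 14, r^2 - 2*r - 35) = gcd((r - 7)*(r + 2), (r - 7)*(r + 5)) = r - 7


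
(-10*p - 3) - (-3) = -10*p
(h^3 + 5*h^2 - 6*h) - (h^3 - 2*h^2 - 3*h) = 7*h^2 - 3*h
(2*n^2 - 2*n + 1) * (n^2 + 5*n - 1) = 2*n^4 + 8*n^3 - 11*n^2 + 7*n - 1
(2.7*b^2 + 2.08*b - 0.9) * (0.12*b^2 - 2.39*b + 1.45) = 0.324*b^4 - 6.2034*b^3 - 1.1642*b^2 + 5.167*b - 1.305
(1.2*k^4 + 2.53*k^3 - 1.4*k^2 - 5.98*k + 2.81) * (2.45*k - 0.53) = 2.94*k^5 + 5.5625*k^4 - 4.7709*k^3 - 13.909*k^2 + 10.0539*k - 1.4893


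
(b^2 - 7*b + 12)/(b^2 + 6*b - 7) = (b^2 - 7*b + 12)/(b^2 + 6*b - 7)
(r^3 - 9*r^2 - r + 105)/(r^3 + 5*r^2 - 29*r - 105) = (r - 7)/(r + 7)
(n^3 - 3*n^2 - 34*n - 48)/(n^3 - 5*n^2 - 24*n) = (n + 2)/n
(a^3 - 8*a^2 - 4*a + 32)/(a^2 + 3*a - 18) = (a^3 - 8*a^2 - 4*a + 32)/(a^2 + 3*a - 18)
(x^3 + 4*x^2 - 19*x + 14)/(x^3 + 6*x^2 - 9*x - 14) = (x - 1)/(x + 1)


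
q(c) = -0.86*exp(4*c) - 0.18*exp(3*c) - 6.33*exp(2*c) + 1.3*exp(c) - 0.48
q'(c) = -3.44*exp(4*c) - 0.54*exp(3*c) - 12.66*exp(2*c) + 1.3*exp(c)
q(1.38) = -321.32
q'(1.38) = -1087.52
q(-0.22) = -3.96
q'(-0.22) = -8.82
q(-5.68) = -0.48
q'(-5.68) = 0.00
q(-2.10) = -0.42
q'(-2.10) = -0.03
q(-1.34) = -0.58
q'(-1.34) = -0.55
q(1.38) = -321.32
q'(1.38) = -1087.52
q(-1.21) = -0.67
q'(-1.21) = -0.78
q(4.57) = -74934780.98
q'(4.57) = -299459521.96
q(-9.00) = -0.48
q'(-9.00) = 0.00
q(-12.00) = -0.48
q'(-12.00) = 0.00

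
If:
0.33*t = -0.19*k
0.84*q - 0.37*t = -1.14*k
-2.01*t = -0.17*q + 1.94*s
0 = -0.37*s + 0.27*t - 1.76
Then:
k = -5.43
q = 8.75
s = -2.47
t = 3.13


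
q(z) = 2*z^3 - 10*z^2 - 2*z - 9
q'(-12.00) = 1102.00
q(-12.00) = -4881.00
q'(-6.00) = 334.00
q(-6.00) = -789.00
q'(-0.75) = 16.38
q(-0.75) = -13.97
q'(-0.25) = 3.38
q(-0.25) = -9.16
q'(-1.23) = 31.68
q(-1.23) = -25.39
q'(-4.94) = 243.22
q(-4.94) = -484.26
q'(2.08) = -17.64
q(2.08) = -38.43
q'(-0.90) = 20.86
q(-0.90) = -16.76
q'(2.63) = -13.10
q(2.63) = -47.05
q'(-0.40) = 6.96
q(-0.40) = -9.93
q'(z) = 6*z^2 - 20*z - 2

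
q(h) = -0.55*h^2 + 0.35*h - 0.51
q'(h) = 0.35 - 1.1*h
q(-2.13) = -3.75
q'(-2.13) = 2.69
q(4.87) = -11.85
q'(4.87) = -5.01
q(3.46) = -5.88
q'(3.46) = -3.46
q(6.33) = -20.33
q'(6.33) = -6.61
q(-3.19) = -7.22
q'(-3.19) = 3.86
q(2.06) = -2.12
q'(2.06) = -1.92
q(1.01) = -0.72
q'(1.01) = -0.76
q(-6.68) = -27.39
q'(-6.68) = 7.70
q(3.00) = -4.41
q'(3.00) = -2.95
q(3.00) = -4.41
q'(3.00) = -2.95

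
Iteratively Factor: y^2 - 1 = (y + 1)*(y - 1)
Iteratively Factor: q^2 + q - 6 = (q + 3)*(q - 2)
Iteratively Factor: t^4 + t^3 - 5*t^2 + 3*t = (t)*(t^3 + t^2 - 5*t + 3) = t*(t + 3)*(t^2 - 2*t + 1) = t*(t - 1)*(t + 3)*(t - 1)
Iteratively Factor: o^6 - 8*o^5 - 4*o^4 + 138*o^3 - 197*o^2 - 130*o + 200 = (o - 2)*(o^5 - 6*o^4 - 16*o^3 + 106*o^2 + 15*o - 100) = (o - 2)*(o + 1)*(o^4 - 7*o^3 - 9*o^2 + 115*o - 100) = (o - 2)*(o + 1)*(o + 4)*(o^3 - 11*o^2 + 35*o - 25) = (o - 5)*(o - 2)*(o + 1)*(o + 4)*(o^2 - 6*o + 5) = (o - 5)^2*(o - 2)*(o + 1)*(o + 4)*(o - 1)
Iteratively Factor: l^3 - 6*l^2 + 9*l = (l - 3)*(l^2 - 3*l) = l*(l - 3)*(l - 3)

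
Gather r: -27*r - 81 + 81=-27*r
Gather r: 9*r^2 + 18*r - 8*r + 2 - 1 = 9*r^2 + 10*r + 1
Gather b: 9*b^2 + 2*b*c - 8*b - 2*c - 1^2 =9*b^2 + b*(2*c - 8) - 2*c - 1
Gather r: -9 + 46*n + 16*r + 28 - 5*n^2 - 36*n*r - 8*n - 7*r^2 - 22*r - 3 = -5*n^2 + 38*n - 7*r^2 + r*(-36*n - 6) + 16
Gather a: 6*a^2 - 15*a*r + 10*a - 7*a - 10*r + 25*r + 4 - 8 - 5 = 6*a^2 + a*(3 - 15*r) + 15*r - 9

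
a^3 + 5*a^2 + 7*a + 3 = (a + 1)^2*(a + 3)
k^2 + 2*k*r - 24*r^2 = (k - 4*r)*(k + 6*r)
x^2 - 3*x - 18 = (x - 6)*(x + 3)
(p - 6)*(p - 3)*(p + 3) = p^3 - 6*p^2 - 9*p + 54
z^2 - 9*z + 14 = (z - 7)*(z - 2)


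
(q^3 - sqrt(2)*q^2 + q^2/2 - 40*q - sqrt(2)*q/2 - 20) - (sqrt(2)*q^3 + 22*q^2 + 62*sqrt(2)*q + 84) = -sqrt(2)*q^3 + q^3 - 43*q^2/2 - sqrt(2)*q^2 - 125*sqrt(2)*q/2 - 40*q - 104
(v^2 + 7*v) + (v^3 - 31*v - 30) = v^3 + v^2 - 24*v - 30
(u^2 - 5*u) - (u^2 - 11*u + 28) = 6*u - 28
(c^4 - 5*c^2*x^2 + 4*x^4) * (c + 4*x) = c^5 + 4*c^4*x - 5*c^3*x^2 - 20*c^2*x^3 + 4*c*x^4 + 16*x^5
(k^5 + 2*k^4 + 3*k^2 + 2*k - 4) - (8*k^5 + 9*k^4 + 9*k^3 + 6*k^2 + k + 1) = -7*k^5 - 7*k^4 - 9*k^3 - 3*k^2 + k - 5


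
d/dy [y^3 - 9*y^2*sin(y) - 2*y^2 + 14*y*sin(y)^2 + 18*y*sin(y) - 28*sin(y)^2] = -9*y^2*cos(y) + 3*y^2 + 14*y*sin(2*y) + 18*sqrt(2)*y*cos(y + pi/4) - 4*y + 18*sin(y) - 28*sin(2*y) - 7*cos(2*y) + 7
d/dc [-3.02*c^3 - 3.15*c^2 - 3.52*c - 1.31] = -9.06*c^2 - 6.3*c - 3.52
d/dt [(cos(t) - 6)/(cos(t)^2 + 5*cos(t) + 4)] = (cos(t)^2 - 12*cos(t) - 34)*sin(t)/(cos(t)^2 + 5*cos(t) + 4)^2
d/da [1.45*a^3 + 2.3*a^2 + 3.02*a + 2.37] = 4.35*a^2 + 4.6*a + 3.02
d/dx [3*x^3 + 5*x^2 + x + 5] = 9*x^2 + 10*x + 1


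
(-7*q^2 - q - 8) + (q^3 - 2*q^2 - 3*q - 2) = q^3 - 9*q^2 - 4*q - 10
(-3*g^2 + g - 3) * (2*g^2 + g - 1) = -6*g^4 - g^3 - 2*g^2 - 4*g + 3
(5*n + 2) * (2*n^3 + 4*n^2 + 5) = 10*n^4 + 24*n^3 + 8*n^2 + 25*n + 10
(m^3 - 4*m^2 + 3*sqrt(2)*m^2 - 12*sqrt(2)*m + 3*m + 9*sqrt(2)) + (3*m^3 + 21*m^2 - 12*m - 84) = 4*m^3 + 3*sqrt(2)*m^2 + 17*m^2 - 12*sqrt(2)*m - 9*m - 84 + 9*sqrt(2)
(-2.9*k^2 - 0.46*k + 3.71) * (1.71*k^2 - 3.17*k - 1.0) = -4.959*k^4 + 8.4064*k^3 + 10.7023*k^2 - 11.3007*k - 3.71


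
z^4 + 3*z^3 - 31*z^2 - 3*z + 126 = (z - 3)^2*(z + 2)*(z + 7)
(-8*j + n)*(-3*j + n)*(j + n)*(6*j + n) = 144*j^4 + 102*j^3*n - 47*j^2*n^2 - 4*j*n^3 + n^4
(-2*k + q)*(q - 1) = -2*k*q + 2*k + q^2 - q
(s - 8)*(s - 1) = s^2 - 9*s + 8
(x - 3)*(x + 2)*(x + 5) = x^3 + 4*x^2 - 11*x - 30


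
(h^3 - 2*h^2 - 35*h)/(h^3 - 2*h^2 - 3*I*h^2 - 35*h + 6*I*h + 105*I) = h/(h - 3*I)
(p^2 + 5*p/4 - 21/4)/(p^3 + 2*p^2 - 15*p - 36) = (p - 7/4)/(p^2 - p - 12)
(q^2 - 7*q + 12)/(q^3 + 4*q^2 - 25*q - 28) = (q - 3)/(q^2 + 8*q + 7)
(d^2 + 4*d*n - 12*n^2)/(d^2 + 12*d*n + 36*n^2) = (d - 2*n)/(d + 6*n)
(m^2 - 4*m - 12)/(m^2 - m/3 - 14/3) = 3*(m - 6)/(3*m - 7)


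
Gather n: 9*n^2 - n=9*n^2 - n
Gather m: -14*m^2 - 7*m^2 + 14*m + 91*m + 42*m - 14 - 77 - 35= -21*m^2 + 147*m - 126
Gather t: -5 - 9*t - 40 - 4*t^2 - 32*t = -4*t^2 - 41*t - 45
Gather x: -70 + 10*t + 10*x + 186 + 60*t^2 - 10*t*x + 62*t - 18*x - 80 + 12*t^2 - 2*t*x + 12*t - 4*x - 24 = 72*t^2 + 84*t + x*(-12*t - 12) + 12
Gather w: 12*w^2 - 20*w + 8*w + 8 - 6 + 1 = 12*w^2 - 12*w + 3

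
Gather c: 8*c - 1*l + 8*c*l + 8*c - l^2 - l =c*(8*l + 16) - l^2 - 2*l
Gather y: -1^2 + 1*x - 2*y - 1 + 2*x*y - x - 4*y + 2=y*(2*x - 6)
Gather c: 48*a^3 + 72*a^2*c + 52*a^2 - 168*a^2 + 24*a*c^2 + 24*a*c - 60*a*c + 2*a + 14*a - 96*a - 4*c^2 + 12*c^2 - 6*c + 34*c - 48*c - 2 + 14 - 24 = 48*a^3 - 116*a^2 - 80*a + c^2*(24*a + 8) + c*(72*a^2 - 36*a - 20) - 12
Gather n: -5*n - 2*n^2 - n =-2*n^2 - 6*n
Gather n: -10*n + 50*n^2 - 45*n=50*n^2 - 55*n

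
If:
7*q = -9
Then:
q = -9/7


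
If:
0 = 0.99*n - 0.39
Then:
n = 0.39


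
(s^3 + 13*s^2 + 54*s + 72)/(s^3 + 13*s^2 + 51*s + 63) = (s^2 + 10*s + 24)/(s^2 + 10*s + 21)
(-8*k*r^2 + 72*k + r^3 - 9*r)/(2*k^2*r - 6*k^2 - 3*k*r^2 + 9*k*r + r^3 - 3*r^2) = (-8*k*r - 24*k + r^2 + 3*r)/(2*k^2 - 3*k*r + r^2)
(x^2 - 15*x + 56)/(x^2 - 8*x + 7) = (x - 8)/(x - 1)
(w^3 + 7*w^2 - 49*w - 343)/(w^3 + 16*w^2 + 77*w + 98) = (w - 7)/(w + 2)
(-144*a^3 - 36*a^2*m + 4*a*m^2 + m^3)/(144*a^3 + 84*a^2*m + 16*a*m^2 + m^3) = (-6*a + m)/(6*a + m)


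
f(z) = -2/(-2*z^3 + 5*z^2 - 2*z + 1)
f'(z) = -2*(6*z^2 - 10*z + 2)/(-2*z^3 + 5*z^2 - 2*z + 1)^2 = 4*(-3*z^2 + 5*z - 1)/(2*z^3 - 5*z^2 + 2*z - 1)^2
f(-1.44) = -0.10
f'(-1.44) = -0.14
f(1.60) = -0.83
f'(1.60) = -0.47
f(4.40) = 0.02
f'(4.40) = -0.02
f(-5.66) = -0.00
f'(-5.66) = -0.00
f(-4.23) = -0.01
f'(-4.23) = -0.00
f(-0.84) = -0.27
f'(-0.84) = -0.54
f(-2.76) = -0.02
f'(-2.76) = -0.02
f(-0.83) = -0.28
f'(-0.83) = -0.55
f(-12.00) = 0.00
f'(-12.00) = 0.00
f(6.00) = 0.01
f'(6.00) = 0.00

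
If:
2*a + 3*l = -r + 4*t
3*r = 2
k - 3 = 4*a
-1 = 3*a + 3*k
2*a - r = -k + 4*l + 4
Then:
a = -2/3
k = 1/3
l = -17/12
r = 2/3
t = -59/48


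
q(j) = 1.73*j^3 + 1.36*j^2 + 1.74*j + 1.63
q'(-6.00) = 172.26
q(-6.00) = -333.53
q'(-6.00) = 172.26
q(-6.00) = -333.53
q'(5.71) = 186.49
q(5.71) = 377.98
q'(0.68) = 5.99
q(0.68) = 3.99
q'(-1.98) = 16.70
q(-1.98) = -9.91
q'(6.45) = 235.20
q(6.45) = 533.65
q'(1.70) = 21.36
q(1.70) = 17.02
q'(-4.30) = 86.01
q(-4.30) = -118.25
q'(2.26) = 34.40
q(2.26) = 32.48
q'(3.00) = 56.61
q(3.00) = 65.80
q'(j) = 5.19*j^2 + 2.72*j + 1.74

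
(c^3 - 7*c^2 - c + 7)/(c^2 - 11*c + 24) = (c^3 - 7*c^2 - c + 7)/(c^2 - 11*c + 24)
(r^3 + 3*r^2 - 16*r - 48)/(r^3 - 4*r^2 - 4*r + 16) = (r^2 + 7*r + 12)/(r^2 - 4)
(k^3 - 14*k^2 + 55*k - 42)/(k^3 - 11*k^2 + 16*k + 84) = (k - 1)/(k + 2)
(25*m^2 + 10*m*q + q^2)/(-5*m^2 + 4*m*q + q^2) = (5*m + q)/(-m + q)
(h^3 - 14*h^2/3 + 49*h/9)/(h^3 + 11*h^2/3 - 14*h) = (h - 7/3)/(h + 6)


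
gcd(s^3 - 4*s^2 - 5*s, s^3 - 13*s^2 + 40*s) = s^2 - 5*s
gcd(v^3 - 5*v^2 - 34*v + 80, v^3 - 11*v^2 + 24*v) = v - 8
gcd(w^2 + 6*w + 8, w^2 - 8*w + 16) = 1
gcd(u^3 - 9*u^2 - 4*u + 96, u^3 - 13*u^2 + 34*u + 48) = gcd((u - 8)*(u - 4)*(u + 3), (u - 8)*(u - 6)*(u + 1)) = u - 8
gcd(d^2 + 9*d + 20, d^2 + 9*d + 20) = d^2 + 9*d + 20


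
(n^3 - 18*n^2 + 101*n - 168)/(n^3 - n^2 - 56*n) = (n^2 - 10*n + 21)/(n*(n + 7))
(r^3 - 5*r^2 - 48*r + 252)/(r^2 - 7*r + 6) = (r^2 + r - 42)/(r - 1)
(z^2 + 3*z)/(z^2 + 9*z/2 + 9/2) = 2*z/(2*z + 3)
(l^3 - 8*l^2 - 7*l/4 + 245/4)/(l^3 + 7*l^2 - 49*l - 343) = (l^2 - l - 35/4)/(l^2 + 14*l + 49)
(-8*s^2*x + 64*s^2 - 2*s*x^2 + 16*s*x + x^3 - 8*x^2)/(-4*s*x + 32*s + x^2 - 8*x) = 2*s + x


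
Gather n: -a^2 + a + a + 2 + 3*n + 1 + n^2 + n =-a^2 + 2*a + n^2 + 4*n + 3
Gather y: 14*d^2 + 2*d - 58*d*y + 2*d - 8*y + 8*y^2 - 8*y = 14*d^2 + 4*d + 8*y^2 + y*(-58*d - 16)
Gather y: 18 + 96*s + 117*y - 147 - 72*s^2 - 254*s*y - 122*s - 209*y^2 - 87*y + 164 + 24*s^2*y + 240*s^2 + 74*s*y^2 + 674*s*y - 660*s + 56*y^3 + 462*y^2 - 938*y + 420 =168*s^2 - 686*s + 56*y^3 + y^2*(74*s + 253) + y*(24*s^2 + 420*s - 908) + 455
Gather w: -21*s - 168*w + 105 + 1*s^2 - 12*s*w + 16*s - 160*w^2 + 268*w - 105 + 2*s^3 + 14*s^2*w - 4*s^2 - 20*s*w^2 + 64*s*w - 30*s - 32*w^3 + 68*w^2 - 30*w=2*s^3 - 3*s^2 - 35*s - 32*w^3 + w^2*(-20*s - 92) + w*(14*s^2 + 52*s + 70)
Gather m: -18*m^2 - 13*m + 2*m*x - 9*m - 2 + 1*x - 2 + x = -18*m^2 + m*(2*x - 22) + 2*x - 4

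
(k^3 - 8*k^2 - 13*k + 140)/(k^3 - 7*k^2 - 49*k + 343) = (k^2 - k - 20)/(k^2 - 49)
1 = 1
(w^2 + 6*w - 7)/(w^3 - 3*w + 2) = (w + 7)/(w^2 + w - 2)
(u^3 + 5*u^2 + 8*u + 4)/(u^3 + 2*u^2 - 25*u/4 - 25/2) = 4*(u^2 + 3*u + 2)/(4*u^2 - 25)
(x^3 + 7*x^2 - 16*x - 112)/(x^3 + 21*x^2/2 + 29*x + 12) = 2*(x^2 + 3*x - 28)/(2*x^2 + 13*x + 6)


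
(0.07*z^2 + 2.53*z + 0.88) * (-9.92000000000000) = -0.6944*z^2 - 25.0976*z - 8.7296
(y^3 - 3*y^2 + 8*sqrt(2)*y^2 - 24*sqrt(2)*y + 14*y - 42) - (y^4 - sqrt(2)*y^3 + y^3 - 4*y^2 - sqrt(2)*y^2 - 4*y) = -y^4 + sqrt(2)*y^3 + y^2 + 9*sqrt(2)*y^2 - 24*sqrt(2)*y + 18*y - 42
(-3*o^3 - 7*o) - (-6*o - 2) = -3*o^3 - o + 2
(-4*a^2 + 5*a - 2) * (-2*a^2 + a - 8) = 8*a^4 - 14*a^3 + 41*a^2 - 42*a + 16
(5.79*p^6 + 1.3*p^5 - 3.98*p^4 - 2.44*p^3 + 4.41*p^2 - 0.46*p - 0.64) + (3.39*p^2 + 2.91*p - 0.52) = 5.79*p^6 + 1.3*p^5 - 3.98*p^4 - 2.44*p^3 + 7.8*p^2 + 2.45*p - 1.16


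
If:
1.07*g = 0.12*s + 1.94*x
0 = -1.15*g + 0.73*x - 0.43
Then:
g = 0.634782608695652*x - 0.373913043478261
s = -10.5065217391304*x - 3.33405797101449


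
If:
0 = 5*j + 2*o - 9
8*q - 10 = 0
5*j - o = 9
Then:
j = 9/5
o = 0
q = 5/4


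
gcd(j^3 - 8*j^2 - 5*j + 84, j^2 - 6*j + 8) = j - 4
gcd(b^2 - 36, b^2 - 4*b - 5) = 1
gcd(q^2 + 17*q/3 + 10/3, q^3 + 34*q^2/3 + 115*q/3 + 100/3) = q + 5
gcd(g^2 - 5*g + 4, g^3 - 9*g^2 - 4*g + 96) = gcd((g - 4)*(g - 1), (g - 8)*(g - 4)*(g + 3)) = g - 4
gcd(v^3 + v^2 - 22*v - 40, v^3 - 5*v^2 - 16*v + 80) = v^2 - v - 20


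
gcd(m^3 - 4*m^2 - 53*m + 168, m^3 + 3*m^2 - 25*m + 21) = m^2 + 4*m - 21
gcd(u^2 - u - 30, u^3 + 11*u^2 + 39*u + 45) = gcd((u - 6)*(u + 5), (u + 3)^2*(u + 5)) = u + 5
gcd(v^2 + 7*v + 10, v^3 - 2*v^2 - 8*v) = v + 2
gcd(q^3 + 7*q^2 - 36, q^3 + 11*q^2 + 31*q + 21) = q + 3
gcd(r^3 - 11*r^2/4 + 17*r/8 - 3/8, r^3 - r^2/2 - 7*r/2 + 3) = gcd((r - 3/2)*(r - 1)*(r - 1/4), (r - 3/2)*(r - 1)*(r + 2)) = r^2 - 5*r/2 + 3/2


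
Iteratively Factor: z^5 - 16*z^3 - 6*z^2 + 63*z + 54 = (z + 1)*(z^4 - z^3 - 15*z^2 + 9*z + 54) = (z - 3)*(z + 1)*(z^3 + 2*z^2 - 9*z - 18) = (z - 3)*(z + 1)*(z + 2)*(z^2 - 9) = (z - 3)*(z + 1)*(z + 2)*(z + 3)*(z - 3)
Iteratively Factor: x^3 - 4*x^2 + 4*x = (x - 2)*(x^2 - 2*x) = (x - 2)^2*(x)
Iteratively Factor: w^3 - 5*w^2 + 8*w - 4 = (w - 2)*(w^2 - 3*w + 2) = (w - 2)*(w - 1)*(w - 2)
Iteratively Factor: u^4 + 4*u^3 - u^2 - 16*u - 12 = (u - 2)*(u^3 + 6*u^2 + 11*u + 6) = (u - 2)*(u + 2)*(u^2 + 4*u + 3) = (u - 2)*(u + 2)*(u + 3)*(u + 1)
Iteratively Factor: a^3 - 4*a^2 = (a)*(a^2 - 4*a) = a^2*(a - 4)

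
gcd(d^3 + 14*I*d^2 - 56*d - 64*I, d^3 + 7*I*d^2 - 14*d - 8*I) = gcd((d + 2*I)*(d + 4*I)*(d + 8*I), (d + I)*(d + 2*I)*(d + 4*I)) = d^2 + 6*I*d - 8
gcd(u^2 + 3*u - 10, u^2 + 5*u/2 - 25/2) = u + 5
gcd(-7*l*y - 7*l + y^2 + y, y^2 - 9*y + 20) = 1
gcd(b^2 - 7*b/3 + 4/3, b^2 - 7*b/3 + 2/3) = 1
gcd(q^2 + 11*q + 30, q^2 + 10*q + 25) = q + 5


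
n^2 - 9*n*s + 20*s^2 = (n - 5*s)*(n - 4*s)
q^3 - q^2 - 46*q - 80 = (q - 8)*(q + 2)*(q + 5)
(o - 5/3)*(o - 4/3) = o^2 - 3*o + 20/9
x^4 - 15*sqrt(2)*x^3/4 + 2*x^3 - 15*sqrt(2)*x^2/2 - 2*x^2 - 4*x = x*(x - 4*sqrt(2))*(sqrt(2)*x/2 + sqrt(2))*(sqrt(2)*x + 1/2)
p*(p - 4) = p^2 - 4*p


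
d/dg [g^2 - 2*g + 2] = 2*g - 2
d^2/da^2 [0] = 0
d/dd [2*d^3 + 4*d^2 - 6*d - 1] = 6*d^2 + 8*d - 6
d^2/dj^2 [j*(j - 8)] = 2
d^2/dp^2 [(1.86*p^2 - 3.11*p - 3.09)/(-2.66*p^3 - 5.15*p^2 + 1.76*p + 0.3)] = (-26.321232*p^6 + 132.030696*p^5 + 465.739932*p^4 + 816.870062*p^3 + 417.469446*p^2 - 124.42194*p + 25.072308)/(18.821096*p^9 + 109.31802*p^8 + 174.290382*p^7 - 14.438605*p^6 - 139.978152*p^5 + 32.41455*p^4 + 11.581624*p^3 - 1.39734*p^2 - 0.4752*p - 0.027)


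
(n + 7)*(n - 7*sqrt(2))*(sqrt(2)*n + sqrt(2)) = sqrt(2)*n^3 - 14*n^2 + 8*sqrt(2)*n^2 - 112*n + 7*sqrt(2)*n - 98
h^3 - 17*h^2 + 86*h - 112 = (h - 8)*(h - 7)*(h - 2)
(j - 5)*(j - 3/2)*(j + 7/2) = j^3 - 3*j^2 - 61*j/4 + 105/4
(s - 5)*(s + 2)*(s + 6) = s^3 + 3*s^2 - 28*s - 60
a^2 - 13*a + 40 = (a - 8)*(a - 5)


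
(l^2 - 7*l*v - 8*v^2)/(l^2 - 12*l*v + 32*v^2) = (-l - v)/(-l + 4*v)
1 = 1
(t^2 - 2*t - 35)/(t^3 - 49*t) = (t + 5)/(t*(t + 7))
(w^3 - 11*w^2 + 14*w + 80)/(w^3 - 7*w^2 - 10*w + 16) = (w - 5)/(w - 1)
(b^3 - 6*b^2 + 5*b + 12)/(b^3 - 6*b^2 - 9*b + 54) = (b^2 - 3*b - 4)/(b^2 - 3*b - 18)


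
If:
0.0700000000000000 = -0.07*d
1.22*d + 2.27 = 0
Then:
No Solution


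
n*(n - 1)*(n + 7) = n^3 + 6*n^2 - 7*n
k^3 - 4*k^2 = k^2*(k - 4)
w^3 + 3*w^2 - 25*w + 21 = (w - 3)*(w - 1)*(w + 7)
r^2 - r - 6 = (r - 3)*(r + 2)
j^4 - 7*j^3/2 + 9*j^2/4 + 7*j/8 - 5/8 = (j - 5/2)*(j - 1)*(j - 1/2)*(j + 1/2)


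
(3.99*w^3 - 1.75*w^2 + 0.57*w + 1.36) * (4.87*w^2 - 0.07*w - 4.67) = 19.4313*w^5 - 8.8018*w^4 - 15.7349*w^3 + 14.7558*w^2 - 2.7571*w - 6.3512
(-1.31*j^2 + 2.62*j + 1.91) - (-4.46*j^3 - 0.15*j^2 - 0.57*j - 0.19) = 4.46*j^3 - 1.16*j^2 + 3.19*j + 2.1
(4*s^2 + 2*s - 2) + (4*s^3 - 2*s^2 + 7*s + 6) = 4*s^3 + 2*s^2 + 9*s + 4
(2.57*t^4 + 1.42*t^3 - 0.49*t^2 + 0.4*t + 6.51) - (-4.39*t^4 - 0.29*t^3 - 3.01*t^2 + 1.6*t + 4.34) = 6.96*t^4 + 1.71*t^3 + 2.52*t^2 - 1.2*t + 2.17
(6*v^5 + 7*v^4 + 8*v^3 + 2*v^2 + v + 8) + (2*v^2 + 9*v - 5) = 6*v^5 + 7*v^4 + 8*v^3 + 4*v^2 + 10*v + 3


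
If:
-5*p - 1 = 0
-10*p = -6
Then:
No Solution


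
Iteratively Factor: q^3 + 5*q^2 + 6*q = (q)*(q^2 + 5*q + 6) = q*(q + 3)*(q + 2)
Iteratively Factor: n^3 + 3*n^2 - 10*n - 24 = (n - 3)*(n^2 + 6*n + 8) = (n - 3)*(n + 2)*(n + 4)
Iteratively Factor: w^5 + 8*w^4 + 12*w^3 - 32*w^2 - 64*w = (w)*(w^4 + 8*w^3 + 12*w^2 - 32*w - 64) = w*(w + 2)*(w^3 + 6*w^2 - 32) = w*(w + 2)*(w + 4)*(w^2 + 2*w - 8) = w*(w + 2)*(w + 4)^2*(w - 2)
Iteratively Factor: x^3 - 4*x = (x - 2)*(x^2 + 2*x) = x*(x - 2)*(x + 2)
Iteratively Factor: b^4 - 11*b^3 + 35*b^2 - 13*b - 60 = (b - 4)*(b^3 - 7*b^2 + 7*b + 15) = (b - 5)*(b - 4)*(b^2 - 2*b - 3) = (b - 5)*(b - 4)*(b - 3)*(b + 1)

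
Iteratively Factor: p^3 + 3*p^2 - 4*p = (p - 1)*(p^2 + 4*p) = (p - 1)*(p + 4)*(p)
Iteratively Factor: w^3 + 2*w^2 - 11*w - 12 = (w - 3)*(w^2 + 5*w + 4) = (w - 3)*(w + 1)*(w + 4)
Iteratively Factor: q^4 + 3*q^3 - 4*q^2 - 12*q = (q + 2)*(q^3 + q^2 - 6*q) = (q + 2)*(q + 3)*(q^2 - 2*q) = q*(q + 2)*(q + 3)*(q - 2)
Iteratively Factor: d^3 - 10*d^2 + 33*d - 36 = (d - 4)*(d^2 - 6*d + 9) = (d - 4)*(d - 3)*(d - 3)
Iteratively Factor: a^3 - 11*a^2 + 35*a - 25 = (a - 1)*(a^2 - 10*a + 25) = (a - 5)*(a - 1)*(a - 5)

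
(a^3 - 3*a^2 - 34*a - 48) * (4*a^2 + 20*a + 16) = 4*a^5 + 8*a^4 - 180*a^3 - 920*a^2 - 1504*a - 768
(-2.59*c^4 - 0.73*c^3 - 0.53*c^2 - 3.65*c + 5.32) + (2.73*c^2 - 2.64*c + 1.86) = -2.59*c^4 - 0.73*c^3 + 2.2*c^2 - 6.29*c + 7.18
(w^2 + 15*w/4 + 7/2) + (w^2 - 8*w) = 2*w^2 - 17*w/4 + 7/2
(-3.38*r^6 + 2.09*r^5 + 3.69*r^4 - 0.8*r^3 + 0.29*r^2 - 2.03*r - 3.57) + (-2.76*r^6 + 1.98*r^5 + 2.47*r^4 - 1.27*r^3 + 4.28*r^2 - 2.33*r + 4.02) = -6.14*r^6 + 4.07*r^5 + 6.16*r^4 - 2.07*r^3 + 4.57*r^2 - 4.36*r + 0.45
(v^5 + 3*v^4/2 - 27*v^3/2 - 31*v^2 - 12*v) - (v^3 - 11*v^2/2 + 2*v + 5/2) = v^5 + 3*v^4/2 - 29*v^3/2 - 51*v^2/2 - 14*v - 5/2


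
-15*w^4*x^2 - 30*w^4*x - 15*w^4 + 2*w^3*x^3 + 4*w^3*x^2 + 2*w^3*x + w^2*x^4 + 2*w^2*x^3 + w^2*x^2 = (-3*w + x)*(5*w + x)*(w*x + w)^2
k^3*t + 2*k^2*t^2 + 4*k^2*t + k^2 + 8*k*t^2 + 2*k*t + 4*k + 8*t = (k + 4)*(k + 2*t)*(k*t + 1)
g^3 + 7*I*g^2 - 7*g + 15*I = (g - I)*(g + 3*I)*(g + 5*I)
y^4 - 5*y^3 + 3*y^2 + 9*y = y*(y - 3)^2*(y + 1)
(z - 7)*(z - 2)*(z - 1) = z^3 - 10*z^2 + 23*z - 14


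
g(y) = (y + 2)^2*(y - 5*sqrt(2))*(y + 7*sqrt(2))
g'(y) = (y + 2)^2*(y - 5*sqrt(2)) + (y + 2)^2*(y + 7*sqrt(2)) + (y - 5*sqrt(2))*(y + 7*sqrt(2))*(2*y + 4) = 4*y^3 + 6*sqrt(2)*y^2 + 12*y^2 - 132*y + 16*sqrt(2)*y - 280 + 8*sqrt(2)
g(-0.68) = -124.51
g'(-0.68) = -186.10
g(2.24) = -1054.33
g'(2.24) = -365.94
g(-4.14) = -295.71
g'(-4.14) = 251.39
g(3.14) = -1354.25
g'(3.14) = -286.30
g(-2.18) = -2.31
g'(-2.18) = 25.66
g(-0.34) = -195.22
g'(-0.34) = -229.29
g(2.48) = -1140.70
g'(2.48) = -352.93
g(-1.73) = -5.24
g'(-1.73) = -38.87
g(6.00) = -1089.88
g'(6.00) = 676.55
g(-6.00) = -815.53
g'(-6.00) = 261.02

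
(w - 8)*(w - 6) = w^2 - 14*w + 48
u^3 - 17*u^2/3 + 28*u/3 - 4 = (u - 3)*(u - 2)*(u - 2/3)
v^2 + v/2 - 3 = (v - 3/2)*(v + 2)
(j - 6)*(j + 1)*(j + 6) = j^3 + j^2 - 36*j - 36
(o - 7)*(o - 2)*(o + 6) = o^3 - 3*o^2 - 40*o + 84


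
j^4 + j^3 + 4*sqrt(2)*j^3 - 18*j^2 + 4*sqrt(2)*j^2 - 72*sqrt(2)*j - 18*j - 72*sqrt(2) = (j + 1)*(j - 3*sqrt(2))*(j + 3*sqrt(2))*(j + 4*sqrt(2))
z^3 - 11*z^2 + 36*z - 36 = (z - 6)*(z - 3)*(z - 2)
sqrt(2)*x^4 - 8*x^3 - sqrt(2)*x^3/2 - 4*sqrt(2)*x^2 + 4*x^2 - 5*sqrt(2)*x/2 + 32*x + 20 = (x - 5/2)*(x + 1)*(x - 4*sqrt(2))*(sqrt(2)*x + sqrt(2))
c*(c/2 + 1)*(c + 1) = c^3/2 + 3*c^2/2 + c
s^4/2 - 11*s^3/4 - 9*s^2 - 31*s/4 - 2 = (s/2 + 1/2)*(s - 8)*(s + 1/2)*(s + 1)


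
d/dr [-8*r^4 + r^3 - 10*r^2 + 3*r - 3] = -32*r^3 + 3*r^2 - 20*r + 3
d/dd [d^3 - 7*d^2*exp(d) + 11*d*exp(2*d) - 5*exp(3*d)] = -7*d^2*exp(d) + 3*d^2 + 22*d*exp(2*d) - 14*d*exp(d) - 15*exp(3*d) + 11*exp(2*d)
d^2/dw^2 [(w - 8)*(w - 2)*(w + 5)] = 6*w - 10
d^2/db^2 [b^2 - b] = 2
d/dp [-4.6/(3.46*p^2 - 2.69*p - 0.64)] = (31.832*p - 12.374)/(-3.46*p^2 + 2.69*p + 0.64)^2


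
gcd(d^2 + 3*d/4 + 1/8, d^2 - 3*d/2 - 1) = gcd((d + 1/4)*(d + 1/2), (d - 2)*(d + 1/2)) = d + 1/2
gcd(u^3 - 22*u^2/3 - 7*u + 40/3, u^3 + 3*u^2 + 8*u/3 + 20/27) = u + 5/3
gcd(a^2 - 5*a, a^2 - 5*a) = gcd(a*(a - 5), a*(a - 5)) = a^2 - 5*a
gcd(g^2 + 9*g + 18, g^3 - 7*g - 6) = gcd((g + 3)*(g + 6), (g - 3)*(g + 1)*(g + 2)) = 1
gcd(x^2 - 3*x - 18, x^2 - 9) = x + 3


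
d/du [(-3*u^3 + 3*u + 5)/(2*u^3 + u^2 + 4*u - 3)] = (-3*u^4 - 36*u^3 - 6*u^2 - 10*u - 29)/(4*u^6 + 4*u^5 + 17*u^4 - 4*u^3 + 10*u^2 - 24*u + 9)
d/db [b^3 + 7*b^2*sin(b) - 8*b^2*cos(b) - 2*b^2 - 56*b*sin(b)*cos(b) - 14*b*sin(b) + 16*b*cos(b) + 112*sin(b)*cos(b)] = 8*b^2*sin(b) + 7*b^2*cos(b) + 3*b^2 - 2*b*sin(b) - 30*b*cos(b) - 56*b*cos(2*b) - 4*b - 14*sin(b) - 28*sin(2*b) + 16*cos(b) + 112*cos(2*b)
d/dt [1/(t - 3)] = -1/(t - 3)^2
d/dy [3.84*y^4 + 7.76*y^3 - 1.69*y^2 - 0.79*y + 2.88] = 15.36*y^3 + 23.28*y^2 - 3.38*y - 0.79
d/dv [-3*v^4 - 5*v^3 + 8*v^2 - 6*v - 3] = -12*v^3 - 15*v^2 + 16*v - 6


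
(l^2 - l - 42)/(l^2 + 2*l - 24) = (l - 7)/(l - 4)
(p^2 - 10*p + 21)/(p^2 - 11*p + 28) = (p - 3)/(p - 4)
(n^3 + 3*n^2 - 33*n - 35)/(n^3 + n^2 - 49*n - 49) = (n - 5)/(n - 7)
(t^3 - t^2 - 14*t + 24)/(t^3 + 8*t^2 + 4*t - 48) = (t - 3)/(t + 6)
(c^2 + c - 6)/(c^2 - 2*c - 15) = (c - 2)/(c - 5)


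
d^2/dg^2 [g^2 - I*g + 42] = 2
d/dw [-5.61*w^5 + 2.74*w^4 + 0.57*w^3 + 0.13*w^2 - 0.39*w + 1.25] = -28.05*w^4 + 10.96*w^3 + 1.71*w^2 + 0.26*w - 0.39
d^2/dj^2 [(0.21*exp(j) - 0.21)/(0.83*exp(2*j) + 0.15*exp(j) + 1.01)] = (0.144669*exp(4*j) - 0.604821*exp(3*j) - 1.134693*exp(2*j) + 0.667632*exp(j) + 0.246036)*exp(j)/(0.571787*exp(6*j) + 0.310005*exp(5*j) + 2.143392*exp(4*j) + 0.757845*exp(3*j) + 2.608224*exp(2*j) + 0.459045*exp(j) + 1.030301)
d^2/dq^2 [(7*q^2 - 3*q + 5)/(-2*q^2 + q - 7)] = 2*(-2*q^3 + 234*q^2 - 96*q - 257)/(8*q^6 - 12*q^5 + 90*q^4 - 85*q^3 + 315*q^2 - 147*q + 343)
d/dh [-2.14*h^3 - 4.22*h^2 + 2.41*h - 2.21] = -6.42*h^2 - 8.44*h + 2.41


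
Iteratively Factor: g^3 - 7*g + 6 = (g - 1)*(g^2 + g - 6) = (g - 2)*(g - 1)*(g + 3)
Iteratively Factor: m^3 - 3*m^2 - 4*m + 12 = (m + 2)*(m^2 - 5*m + 6) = (m - 2)*(m + 2)*(m - 3)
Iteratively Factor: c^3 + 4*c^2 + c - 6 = (c + 2)*(c^2 + 2*c - 3) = (c - 1)*(c + 2)*(c + 3)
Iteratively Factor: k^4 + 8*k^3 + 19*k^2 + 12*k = (k + 4)*(k^3 + 4*k^2 + 3*k) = (k + 1)*(k + 4)*(k^2 + 3*k) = k*(k + 1)*(k + 4)*(k + 3)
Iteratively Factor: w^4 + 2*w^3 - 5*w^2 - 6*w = (w + 1)*(w^3 + w^2 - 6*w) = (w - 2)*(w + 1)*(w^2 + 3*w) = (w - 2)*(w + 1)*(w + 3)*(w)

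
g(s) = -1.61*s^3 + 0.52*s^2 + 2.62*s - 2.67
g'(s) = -4.83*s^2 + 1.04*s + 2.62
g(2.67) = -22.61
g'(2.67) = -29.04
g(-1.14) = -2.60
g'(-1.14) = -4.84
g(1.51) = -3.07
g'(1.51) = -6.82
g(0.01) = -2.64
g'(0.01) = 2.63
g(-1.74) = 2.83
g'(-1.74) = -13.81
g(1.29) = -1.88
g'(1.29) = -4.08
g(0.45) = -1.53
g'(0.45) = 2.11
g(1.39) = -2.35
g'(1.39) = -5.27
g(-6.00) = 348.09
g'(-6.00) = -177.50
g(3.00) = -33.60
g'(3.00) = -37.73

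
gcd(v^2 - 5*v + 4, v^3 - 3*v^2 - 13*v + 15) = v - 1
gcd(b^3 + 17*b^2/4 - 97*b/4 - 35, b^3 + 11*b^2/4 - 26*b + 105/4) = b + 7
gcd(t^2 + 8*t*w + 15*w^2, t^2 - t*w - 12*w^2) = t + 3*w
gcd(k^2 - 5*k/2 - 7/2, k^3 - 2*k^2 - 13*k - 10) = k + 1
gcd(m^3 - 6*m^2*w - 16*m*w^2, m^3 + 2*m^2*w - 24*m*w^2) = m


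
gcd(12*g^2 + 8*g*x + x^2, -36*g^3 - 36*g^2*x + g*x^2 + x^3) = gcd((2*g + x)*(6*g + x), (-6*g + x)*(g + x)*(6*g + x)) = 6*g + x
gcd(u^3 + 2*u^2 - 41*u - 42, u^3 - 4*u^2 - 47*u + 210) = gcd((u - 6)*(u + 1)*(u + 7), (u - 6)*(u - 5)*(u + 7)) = u^2 + u - 42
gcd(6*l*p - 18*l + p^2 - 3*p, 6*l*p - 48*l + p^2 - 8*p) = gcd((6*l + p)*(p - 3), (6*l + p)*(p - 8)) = 6*l + p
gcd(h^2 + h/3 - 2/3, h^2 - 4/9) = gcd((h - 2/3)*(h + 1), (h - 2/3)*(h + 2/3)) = h - 2/3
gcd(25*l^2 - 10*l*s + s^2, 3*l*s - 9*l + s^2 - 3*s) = 1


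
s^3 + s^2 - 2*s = s*(s - 1)*(s + 2)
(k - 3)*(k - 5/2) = k^2 - 11*k/2 + 15/2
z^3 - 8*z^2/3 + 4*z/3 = z*(z - 2)*(z - 2/3)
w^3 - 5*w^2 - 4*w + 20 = (w - 5)*(w - 2)*(w + 2)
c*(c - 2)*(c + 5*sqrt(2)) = c^3 - 2*c^2 + 5*sqrt(2)*c^2 - 10*sqrt(2)*c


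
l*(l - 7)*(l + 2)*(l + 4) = l^4 - l^3 - 34*l^2 - 56*l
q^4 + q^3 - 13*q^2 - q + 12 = (q - 3)*(q - 1)*(q + 1)*(q + 4)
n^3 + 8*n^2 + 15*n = n*(n + 3)*(n + 5)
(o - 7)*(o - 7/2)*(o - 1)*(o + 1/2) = o^4 - 11*o^3 + 117*o^2/4 - 7*o - 49/4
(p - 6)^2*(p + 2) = p^3 - 10*p^2 + 12*p + 72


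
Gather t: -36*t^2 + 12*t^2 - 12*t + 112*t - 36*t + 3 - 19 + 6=-24*t^2 + 64*t - 10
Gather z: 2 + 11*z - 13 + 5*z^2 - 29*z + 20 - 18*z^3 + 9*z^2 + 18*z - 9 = -18*z^3 + 14*z^2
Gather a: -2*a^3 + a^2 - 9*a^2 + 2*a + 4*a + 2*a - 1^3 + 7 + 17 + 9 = -2*a^3 - 8*a^2 + 8*a + 32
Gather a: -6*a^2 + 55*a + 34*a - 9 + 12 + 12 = -6*a^2 + 89*a + 15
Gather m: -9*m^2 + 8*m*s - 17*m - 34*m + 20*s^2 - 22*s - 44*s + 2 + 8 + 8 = -9*m^2 + m*(8*s - 51) + 20*s^2 - 66*s + 18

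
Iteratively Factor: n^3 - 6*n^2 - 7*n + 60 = (n - 5)*(n^2 - n - 12) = (n - 5)*(n + 3)*(n - 4)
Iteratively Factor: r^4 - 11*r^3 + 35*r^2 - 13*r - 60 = (r - 5)*(r^3 - 6*r^2 + 5*r + 12) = (r - 5)*(r - 3)*(r^2 - 3*r - 4) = (r - 5)*(r - 4)*(r - 3)*(r + 1)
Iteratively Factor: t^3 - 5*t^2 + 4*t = (t - 4)*(t^2 - t) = t*(t - 4)*(t - 1)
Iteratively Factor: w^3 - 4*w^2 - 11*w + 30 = (w - 5)*(w^2 + w - 6) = (w - 5)*(w + 3)*(w - 2)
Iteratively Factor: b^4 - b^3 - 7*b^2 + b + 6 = (b - 1)*(b^3 - 7*b - 6) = (b - 3)*(b - 1)*(b^2 + 3*b + 2) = (b - 3)*(b - 1)*(b + 1)*(b + 2)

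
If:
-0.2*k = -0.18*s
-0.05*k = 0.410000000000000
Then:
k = -8.20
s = -9.11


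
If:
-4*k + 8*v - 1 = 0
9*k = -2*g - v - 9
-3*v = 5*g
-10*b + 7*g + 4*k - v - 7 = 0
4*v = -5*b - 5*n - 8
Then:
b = -1613/1780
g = 81/356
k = -359/356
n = -139/356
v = -135/356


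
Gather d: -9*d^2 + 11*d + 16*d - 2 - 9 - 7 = -9*d^2 + 27*d - 18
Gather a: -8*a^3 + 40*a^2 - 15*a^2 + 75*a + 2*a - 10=-8*a^3 + 25*a^2 + 77*a - 10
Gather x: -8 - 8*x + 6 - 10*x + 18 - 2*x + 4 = 20 - 20*x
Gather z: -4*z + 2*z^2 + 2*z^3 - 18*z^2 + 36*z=2*z^3 - 16*z^2 + 32*z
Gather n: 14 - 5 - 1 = 8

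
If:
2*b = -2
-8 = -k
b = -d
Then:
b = -1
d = 1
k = 8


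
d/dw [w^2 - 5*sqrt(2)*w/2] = 2*w - 5*sqrt(2)/2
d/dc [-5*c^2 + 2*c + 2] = 2 - 10*c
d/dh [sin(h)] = cos(h)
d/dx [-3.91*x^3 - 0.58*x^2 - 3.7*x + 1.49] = -11.73*x^2 - 1.16*x - 3.7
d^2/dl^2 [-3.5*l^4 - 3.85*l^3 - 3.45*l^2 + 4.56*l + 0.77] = -42.0*l^2 - 23.1*l - 6.9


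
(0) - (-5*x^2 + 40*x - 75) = 5*x^2 - 40*x + 75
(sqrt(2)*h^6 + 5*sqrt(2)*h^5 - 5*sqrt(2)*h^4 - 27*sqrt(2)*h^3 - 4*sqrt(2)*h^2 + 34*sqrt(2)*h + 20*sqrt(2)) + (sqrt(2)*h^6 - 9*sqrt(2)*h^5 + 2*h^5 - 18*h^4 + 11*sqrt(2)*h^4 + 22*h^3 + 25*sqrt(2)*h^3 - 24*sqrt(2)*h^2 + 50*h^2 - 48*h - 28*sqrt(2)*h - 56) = 2*sqrt(2)*h^6 - 4*sqrt(2)*h^5 + 2*h^5 - 18*h^4 + 6*sqrt(2)*h^4 - 2*sqrt(2)*h^3 + 22*h^3 - 28*sqrt(2)*h^2 + 50*h^2 - 48*h + 6*sqrt(2)*h - 56 + 20*sqrt(2)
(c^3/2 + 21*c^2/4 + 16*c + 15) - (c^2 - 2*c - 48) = c^3/2 + 17*c^2/4 + 18*c + 63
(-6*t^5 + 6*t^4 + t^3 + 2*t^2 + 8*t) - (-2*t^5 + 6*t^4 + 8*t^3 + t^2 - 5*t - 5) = -4*t^5 - 7*t^3 + t^2 + 13*t + 5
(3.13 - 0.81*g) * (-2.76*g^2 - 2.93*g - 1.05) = 2.2356*g^3 - 6.2655*g^2 - 8.3204*g - 3.2865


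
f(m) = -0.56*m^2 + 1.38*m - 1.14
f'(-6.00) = 8.10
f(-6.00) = -29.58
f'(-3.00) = 4.74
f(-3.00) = -10.32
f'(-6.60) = 8.77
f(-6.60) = -34.64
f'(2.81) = -1.77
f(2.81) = -1.68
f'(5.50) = -4.78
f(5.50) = -10.49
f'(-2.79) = 4.50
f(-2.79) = -9.35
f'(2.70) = -1.64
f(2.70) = -1.50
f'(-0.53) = 1.97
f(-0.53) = -2.03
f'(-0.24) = 1.65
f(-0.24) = -1.50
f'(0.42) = 0.91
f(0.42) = -0.66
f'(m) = 1.38 - 1.12*m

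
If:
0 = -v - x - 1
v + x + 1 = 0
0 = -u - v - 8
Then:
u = x - 7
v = -x - 1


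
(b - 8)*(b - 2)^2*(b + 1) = b^4 - 11*b^3 + 24*b^2 + 4*b - 32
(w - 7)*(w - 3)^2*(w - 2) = w^4 - 15*w^3 + 77*w^2 - 165*w + 126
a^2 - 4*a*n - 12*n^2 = (a - 6*n)*(a + 2*n)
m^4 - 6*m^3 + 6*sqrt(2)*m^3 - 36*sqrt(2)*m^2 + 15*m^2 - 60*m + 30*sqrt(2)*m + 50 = (m - 5)*(m - 1)*(m + sqrt(2))*(m + 5*sqrt(2))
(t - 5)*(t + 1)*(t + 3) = t^3 - t^2 - 17*t - 15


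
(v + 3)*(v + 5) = v^2 + 8*v + 15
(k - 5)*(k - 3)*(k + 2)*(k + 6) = k^4 - 37*k^2 + 24*k + 180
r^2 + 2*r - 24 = (r - 4)*(r + 6)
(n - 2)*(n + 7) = n^2 + 5*n - 14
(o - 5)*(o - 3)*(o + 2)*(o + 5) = o^4 - o^3 - 31*o^2 + 25*o + 150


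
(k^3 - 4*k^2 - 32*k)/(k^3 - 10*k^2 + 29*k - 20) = k*(k^2 - 4*k - 32)/(k^3 - 10*k^2 + 29*k - 20)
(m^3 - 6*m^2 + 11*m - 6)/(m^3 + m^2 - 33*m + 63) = (m^2 - 3*m + 2)/(m^2 + 4*m - 21)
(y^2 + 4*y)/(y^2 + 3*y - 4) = y/(y - 1)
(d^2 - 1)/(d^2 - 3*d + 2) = (d + 1)/(d - 2)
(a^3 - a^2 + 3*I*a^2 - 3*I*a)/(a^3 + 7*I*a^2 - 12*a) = (a - 1)/(a + 4*I)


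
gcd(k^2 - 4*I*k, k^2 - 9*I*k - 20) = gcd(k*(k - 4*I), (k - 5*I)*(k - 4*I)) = k - 4*I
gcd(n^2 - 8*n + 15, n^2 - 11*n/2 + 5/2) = n - 5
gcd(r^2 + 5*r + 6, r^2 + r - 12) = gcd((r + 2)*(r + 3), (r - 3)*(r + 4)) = 1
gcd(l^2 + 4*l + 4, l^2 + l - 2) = l + 2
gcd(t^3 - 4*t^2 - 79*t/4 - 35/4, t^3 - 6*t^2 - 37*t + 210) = t - 7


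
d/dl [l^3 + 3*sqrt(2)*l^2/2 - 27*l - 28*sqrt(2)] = 3*l^2 + 3*sqrt(2)*l - 27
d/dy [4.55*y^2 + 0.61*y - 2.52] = 9.1*y + 0.61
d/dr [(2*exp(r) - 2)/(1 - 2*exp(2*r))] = 2*(-4*(1 - exp(r))*exp(r) - 2*exp(2*r) + 1)*exp(r)/(2*exp(2*r) - 1)^2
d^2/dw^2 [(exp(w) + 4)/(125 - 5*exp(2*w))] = (8*(exp(w) + 2)*(exp(2*w) - 25)*exp(w) - 8*(exp(w) + 4)*exp(3*w) - (exp(2*w) - 25)^2)*exp(w)/(5*(exp(2*w) - 25)^3)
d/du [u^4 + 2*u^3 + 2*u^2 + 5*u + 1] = 4*u^3 + 6*u^2 + 4*u + 5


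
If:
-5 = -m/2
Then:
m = 10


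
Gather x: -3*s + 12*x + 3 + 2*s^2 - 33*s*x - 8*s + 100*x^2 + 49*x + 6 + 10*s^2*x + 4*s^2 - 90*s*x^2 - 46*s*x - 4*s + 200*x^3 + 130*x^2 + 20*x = 6*s^2 - 15*s + 200*x^3 + x^2*(230 - 90*s) + x*(10*s^2 - 79*s + 81) + 9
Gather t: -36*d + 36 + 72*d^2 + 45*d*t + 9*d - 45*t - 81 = 72*d^2 - 27*d + t*(45*d - 45) - 45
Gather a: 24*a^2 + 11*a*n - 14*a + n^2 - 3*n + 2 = 24*a^2 + a*(11*n - 14) + n^2 - 3*n + 2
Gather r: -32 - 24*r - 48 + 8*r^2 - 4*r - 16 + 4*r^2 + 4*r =12*r^2 - 24*r - 96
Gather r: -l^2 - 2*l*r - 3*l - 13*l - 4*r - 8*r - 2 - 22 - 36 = -l^2 - 16*l + r*(-2*l - 12) - 60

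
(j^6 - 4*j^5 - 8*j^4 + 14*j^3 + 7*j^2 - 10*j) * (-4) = -4*j^6 + 16*j^5 + 32*j^4 - 56*j^3 - 28*j^2 + 40*j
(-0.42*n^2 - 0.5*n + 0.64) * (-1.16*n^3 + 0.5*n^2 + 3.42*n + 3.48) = 0.4872*n^5 + 0.37*n^4 - 2.4288*n^3 - 2.8516*n^2 + 0.4488*n + 2.2272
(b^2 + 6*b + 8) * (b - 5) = b^3 + b^2 - 22*b - 40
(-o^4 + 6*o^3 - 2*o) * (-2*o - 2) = 2*o^5 - 10*o^4 - 12*o^3 + 4*o^2 + 4*o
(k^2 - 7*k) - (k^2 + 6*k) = -13*k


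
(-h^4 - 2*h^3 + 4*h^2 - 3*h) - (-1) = -h^4 - 2*h^3 + 4*h^2 - 3*h + 1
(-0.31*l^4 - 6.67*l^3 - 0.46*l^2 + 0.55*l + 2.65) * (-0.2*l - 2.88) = 0.062*l^5 + 2.2268*l^4 + 19.3016*l^3 + 1.2148*l^2 - 2.114*l - 7.632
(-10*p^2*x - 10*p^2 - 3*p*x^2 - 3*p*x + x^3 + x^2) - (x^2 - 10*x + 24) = -10*p^2*x - 10*p^2 - 3*p*x^2 - 3*p*x + x^3 + 10*x - 24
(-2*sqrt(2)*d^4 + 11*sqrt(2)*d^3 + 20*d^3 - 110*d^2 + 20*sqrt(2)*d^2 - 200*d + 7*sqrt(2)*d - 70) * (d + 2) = -2*sqrt(2)*d^5 + 7*sqrt(2)*d^4 + 20*d^4 - 70*d^3 + 42*sqrt(2)*d^3 - 420*d^2 + 47*sqrt(2)*d^2 - 470*d + 14*sqrt(2)*d - 140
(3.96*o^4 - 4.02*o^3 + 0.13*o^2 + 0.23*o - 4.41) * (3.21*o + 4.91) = 12.7116*o^5 + 6.5394*o^4 - 19.3209*o^3 + 1.3766*o^2 - 13.0268*o - 21.6531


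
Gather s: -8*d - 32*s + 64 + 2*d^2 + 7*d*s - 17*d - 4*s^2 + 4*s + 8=2*d^2 - 25*d - 4*s^2 + s*(7*d - 28) + 72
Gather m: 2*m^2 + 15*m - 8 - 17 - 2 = 2*m^2 + 15*m - 27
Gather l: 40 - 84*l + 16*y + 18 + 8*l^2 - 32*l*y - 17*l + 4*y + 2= 8*l^2 + l*(-32*y - 101) + 20*y + 60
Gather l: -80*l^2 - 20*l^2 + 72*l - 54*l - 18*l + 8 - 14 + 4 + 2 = -100*l^2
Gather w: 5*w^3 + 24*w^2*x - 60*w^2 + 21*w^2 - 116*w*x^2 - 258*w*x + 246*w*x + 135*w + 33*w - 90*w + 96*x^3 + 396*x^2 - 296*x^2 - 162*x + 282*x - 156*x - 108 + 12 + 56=5*w^3 + w^2*(24*x - 39) + w*(-116*x^2 - 12*x + 78) + 96*x^3 + 100*x^2 - 36*x - 40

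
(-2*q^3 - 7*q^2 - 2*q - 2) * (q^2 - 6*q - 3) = -2*q^5 + 5*q^4 + 46*q^3 + 31*q^2 + 18*q + 6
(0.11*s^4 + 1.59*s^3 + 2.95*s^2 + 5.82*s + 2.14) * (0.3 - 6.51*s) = -0.7161*s^5 - 10.3179*s^4 - 18.7275*s^3 - 37.0032*s^2 - 12.1854*s + 0.642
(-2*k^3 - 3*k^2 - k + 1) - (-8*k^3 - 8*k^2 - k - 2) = 6*k^3 + 5*k^2 + 3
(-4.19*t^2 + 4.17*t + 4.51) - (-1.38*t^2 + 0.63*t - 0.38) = -2.81*t^2 + 3.54*t + 4.89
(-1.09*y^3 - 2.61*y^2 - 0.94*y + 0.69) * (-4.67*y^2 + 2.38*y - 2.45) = 5.0903*y^5 + 9.5945*y^4 + 0.8485*y^3 + 0.935*y^2 + 3.9452*y - 1.6905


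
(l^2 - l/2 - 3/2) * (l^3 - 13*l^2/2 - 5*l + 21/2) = l^5 - 7*l^4 - 13*l^3/4 + 91*l^2/4 + 9*l/4 - 63/4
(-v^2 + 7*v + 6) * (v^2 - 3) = -v^4 + 7*v^3 + 9*v^2 - 21*v - 18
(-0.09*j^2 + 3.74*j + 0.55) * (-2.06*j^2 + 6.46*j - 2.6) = 0.1854*j^4 - 8.2858*j^3 + 23.2614*j^2 - 6.171*j - 1.43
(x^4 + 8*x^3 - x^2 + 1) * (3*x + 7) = 3*x^5 + 31*x^4 + 53*x^3 - 7*x^2 + 3*x + 7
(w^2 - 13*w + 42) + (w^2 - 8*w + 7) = 2*w^2 - 21*w + 49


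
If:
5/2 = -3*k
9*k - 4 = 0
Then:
No Solution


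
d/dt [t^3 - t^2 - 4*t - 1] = 3*t^2 - 2*t - 4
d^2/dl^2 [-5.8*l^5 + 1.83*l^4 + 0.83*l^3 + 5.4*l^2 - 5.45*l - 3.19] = -116.0*l^3 + 21.96*l^2 + 4.98*l + 10.8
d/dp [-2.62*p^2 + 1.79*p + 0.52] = 1.79 - 5.24*p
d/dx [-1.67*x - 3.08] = -1.67000000000000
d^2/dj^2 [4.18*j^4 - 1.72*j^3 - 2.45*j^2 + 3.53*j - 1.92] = 50.16*j^2 - 10.32*j - 4.9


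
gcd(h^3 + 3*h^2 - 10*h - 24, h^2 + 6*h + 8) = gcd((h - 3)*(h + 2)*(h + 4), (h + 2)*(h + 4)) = h^2 + 6*h + 8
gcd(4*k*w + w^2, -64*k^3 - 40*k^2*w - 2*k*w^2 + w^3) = 4*k + w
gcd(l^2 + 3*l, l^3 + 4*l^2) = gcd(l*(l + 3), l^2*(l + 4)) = l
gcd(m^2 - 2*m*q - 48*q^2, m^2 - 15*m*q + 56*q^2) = -m + 8*q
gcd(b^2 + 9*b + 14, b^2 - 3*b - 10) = b + 2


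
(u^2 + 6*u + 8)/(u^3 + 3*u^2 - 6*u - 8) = (u + 2)/(u^2 - u - 2)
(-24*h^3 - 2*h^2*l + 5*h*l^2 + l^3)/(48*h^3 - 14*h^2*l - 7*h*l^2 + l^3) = (-4*h - l)/(8*h - l)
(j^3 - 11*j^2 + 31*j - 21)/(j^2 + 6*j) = (j^3 - 11*j^2 + 31*j - 21)/(j*(j + 6))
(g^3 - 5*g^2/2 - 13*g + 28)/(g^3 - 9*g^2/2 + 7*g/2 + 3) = (2*g^2 - g - 28)/(2*g^2 - 5*g - 3)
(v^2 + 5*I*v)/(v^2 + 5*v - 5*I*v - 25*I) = v*(v + 5*I)/(v^2 + 5*v*(1 - I) - 25*I)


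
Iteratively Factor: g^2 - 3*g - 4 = (g - 4)*(g + 1)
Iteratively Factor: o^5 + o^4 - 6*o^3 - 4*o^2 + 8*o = (o - 1)*(o^4 + 2*o^3 - 4*o^2 - 8*o) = (o - 2)*(o - 1)*(o^3 + 4*o^2 + 4*o) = (o - 2)*(o - 1)*(o + 2)*(o^2 + 2*o) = o*(o - 2)*(o - 1)*(o + 2)*(o + 2)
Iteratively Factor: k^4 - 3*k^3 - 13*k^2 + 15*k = (k)*(k^3 - 3*k^2 - 13*k + 15) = k*(k - 5)*(k^2 + 2*k - 3) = k*(k - 5)*(k - 1)*(k + 3)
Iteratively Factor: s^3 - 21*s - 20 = (s - 5)*(s^2 + 5*s + 4) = (s - 5)*(s + 1)*(s + 4)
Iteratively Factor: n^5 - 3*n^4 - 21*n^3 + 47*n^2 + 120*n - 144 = (n - 4)*(n^4 + n^3 - 17*n^2 - 21*n + 36) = (n - 4)*(n + 3)*(n^3 - 2*n^2 - 11*n + 12) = (n - 4)*(n + 3)^2*(n^2 - 5*n + 4) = (n - 4)^2*(n + 3)^2*(n - 1)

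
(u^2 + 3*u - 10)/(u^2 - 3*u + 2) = (u + 5)/(u - 1)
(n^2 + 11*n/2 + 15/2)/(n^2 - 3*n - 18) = (n + 5/2)/(n - 6)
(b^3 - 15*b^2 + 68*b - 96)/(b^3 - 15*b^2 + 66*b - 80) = (b^2 - 7*b + 12)/(b^2 - 7*b + 10)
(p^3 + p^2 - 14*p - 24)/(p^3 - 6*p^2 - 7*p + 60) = (p + 2)/(p - 5)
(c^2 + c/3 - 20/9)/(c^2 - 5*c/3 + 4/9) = (3*c + 5)/(3*c - 1)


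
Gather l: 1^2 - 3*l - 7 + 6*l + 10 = 3*l + 4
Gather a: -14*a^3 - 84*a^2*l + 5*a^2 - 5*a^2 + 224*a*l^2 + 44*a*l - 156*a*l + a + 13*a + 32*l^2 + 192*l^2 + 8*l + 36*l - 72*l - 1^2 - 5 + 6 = -14*a^3 - 84*a^2*l + a*(224*l^2 - 112*l + 14) + 224*l^2 - 28*l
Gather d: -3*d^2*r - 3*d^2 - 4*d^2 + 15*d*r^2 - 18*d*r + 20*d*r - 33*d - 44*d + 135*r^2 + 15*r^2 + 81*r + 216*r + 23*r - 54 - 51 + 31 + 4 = d^2*(-3*r - 7) + d*(15*r^2 + 2*r - 77) + 150*r^2 + 320*r - 70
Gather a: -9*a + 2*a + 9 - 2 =7 - 7*a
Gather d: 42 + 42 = 84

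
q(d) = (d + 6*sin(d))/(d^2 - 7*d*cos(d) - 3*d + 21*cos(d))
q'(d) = (d + 6*sin(d))*(-7*d*sin(d) - 2*d + 21*sin(d) + 7*cos(d) + 3)/(d^2 - 7*d*cos(d) - 3*d + 21*cos(d))^2 + (6*cos(d) + 1)/(d^2 - 7*d*cos(d) - 3*d + 21*cos(d)) = ((d + 6*sin(d))*(-7*d*sin(d) - 2*d + 21*sin(d) + 7*cos(d) + 3) + (6*cos(d) + 1)*(d^2 - 7*d*cos(d) - 3*d + 21*cos(d)))/((d - 3)^2*(d - 7*cos(d))^2)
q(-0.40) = -0.12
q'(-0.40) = 0.28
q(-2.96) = 0.17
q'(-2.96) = 0.25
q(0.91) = 0.80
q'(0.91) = 2.58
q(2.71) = -1.98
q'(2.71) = -4.29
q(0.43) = 0.19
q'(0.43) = 0.63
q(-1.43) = -0.69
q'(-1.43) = 1.71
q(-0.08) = -0.03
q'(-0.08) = 0.31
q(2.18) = -1.40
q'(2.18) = 0.30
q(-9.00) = -0.36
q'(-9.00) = 0.09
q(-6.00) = -0.04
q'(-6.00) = 0.05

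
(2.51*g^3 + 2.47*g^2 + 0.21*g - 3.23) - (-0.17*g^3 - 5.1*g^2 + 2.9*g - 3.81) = 2.68*g^3 + 7.57*g^2 - 2.69*g + 0.58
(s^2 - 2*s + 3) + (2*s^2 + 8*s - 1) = 3*s^2 + 6*s + 2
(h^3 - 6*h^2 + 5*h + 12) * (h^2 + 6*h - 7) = h^5 - 38*h^3 + 84*h^2 + 37*h - 84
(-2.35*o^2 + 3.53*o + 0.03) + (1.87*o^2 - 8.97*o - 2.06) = -0.48*o^2 - 5.44*o - 2.03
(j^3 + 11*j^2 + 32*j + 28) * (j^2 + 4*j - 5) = j^5 + 15*j^4 + 71*j^3 + 101*j^2 - 48*j - 140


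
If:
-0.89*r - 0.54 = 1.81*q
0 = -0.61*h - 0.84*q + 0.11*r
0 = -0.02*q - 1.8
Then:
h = 156.83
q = -90.00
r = 182.43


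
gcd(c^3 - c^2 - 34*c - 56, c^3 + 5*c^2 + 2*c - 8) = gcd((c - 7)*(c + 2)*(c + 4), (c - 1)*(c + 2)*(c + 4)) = c^2 + 6*c + 8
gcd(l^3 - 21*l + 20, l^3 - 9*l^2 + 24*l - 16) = l^2 - 5*l + 4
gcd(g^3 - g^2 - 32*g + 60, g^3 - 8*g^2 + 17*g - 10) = g^2 - 7*g + 10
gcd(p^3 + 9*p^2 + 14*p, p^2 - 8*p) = p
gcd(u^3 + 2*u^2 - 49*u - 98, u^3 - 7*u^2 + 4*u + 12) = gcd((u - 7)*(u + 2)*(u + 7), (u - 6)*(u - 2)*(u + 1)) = 1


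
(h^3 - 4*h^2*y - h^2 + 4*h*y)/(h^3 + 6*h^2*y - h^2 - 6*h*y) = (h - 4*y)/(h + 6*y)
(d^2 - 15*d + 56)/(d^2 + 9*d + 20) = (d^2 - 15*d + 56)/(d^2 + 9*d + 20)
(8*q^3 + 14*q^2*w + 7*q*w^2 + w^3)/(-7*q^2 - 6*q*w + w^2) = (-8*q^2 - 6*q*w - w^2)/(7*q - w)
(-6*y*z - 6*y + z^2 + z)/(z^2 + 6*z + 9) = (-6*y*z - 6*y + z^2 + z)/(z^2 + 6*z + 9)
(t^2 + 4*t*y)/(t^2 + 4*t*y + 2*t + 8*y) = t/(t + 2)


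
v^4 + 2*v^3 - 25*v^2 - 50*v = v*(v - 5)*(v + 2)*(v + 5)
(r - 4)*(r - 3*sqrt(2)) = r^2 - 3*sqrt(2)*r - 4*r + 12*sqrt(2)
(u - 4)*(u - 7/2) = u^2 - 15*u/2 + 14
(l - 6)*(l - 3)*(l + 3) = l^3 - 6*l^2 - 9*l + 54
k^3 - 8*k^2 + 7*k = k*(k - 7)*(k - 1)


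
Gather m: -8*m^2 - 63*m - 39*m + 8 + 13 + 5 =-8*m^2 - 102*m + 26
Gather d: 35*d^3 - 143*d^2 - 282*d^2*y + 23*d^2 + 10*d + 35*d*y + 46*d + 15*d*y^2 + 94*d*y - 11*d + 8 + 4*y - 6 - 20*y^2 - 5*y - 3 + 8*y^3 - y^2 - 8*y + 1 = 35*d^3 + d^2*(-282*y - 120) + d*(15*y^2 + 129*y + 45) + 8*y^3 - 21*y^2 - 9*y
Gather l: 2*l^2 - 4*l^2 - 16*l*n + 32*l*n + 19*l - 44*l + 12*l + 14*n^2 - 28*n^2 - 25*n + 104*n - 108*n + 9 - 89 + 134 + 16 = -2*l^2 + l*(16*n - 13) - 14*n^2 - 29*n + 70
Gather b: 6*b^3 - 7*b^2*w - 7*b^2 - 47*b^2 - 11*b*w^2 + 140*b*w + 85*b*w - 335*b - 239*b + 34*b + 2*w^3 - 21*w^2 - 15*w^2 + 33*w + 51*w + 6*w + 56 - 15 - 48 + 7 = 6*b^3 + b^2*(-7*w - 54) + b*(-11*w^2 + 225*w - 540) + 2*w^3 - 36*w^2 + 90*w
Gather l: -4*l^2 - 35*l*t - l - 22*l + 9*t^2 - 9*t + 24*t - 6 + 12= -4*l^2 + l*(-35*t - 23) + 9*t^2 + 15*t + 6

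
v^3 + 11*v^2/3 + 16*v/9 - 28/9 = (v - 2/3)*(v + 2)*(v + 7/3)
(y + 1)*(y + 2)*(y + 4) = y^3 + 7*y^2 + 14*y + 8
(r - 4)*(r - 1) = r^2 - 5*r + 4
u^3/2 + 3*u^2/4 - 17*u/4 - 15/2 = (u/2 + 1)*(u - 3)*(u + 5/2)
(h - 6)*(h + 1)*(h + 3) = h^3 - 2*h^2 - 21*h - 18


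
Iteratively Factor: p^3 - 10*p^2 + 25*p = (p - 5)*(p^2 - 5*p) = (p - 5)^2*(p)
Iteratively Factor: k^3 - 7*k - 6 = (k + 2)*(k^2 - 2*k - 3) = (k - 3)*(k + 2)*(k + 1)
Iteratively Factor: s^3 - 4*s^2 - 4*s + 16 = (s - 2)*(s^2 - 2*s - 8) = (s - 4)*(s - 2)*(s + 2)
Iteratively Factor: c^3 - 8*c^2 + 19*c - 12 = (c - 1)*(c^2 - 7*c + 12) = (c - 4)*(c - 1)*(c - 3)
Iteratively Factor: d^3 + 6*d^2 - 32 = (d - 2)*(d^2 + 8*d + 16) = (d - 2)*(d + 4)*(d + 4)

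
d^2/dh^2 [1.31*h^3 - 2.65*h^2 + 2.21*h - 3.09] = 7.86*h - 5.3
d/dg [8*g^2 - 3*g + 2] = 16*g - 3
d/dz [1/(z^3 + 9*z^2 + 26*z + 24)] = (-3*z^2 - 18*z - 26)/(z^3 + 9*z^2 + 26*z + 24)^2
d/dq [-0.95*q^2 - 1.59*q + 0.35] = -1.9*q - 1.59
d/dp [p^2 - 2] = 2*p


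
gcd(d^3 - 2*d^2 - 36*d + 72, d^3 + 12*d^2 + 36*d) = d + 6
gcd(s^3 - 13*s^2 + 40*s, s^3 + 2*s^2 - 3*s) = s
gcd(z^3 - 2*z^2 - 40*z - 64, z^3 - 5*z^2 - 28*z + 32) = z^2 - 4*z - 32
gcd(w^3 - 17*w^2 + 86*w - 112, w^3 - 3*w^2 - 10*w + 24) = w - 2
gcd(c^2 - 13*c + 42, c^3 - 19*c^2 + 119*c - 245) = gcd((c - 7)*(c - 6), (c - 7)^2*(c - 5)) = c - 7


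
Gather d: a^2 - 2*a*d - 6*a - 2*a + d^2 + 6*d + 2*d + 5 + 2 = a^2 - 8*a + d^2 + d*(8 - 2*a) + 7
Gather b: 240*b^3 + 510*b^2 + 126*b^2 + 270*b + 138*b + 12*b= 240*b^3 + 636*b^2 + 420*b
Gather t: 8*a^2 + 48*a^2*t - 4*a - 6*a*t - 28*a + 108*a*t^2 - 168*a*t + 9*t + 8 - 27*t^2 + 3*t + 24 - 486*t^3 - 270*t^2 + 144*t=8*a^2 - 32*a - 486*t^3 + t^2*(108*a - 297) + t*(48*a^2 - 174*a + 156) + 32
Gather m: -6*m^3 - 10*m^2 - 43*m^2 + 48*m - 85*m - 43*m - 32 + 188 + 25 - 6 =-6*m^3 - 53*m^2 - 80*m + 175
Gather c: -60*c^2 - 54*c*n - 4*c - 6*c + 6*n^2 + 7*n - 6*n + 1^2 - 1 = -60*c^2 + c*(-54*n - 10) + 6*n^2 + n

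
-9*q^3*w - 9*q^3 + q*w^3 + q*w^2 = (-3*q + w)*(3*q + w)*(q*w + q)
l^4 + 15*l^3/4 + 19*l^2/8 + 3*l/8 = l*(l + 1/4)*(l + 1/2)*(l + 3)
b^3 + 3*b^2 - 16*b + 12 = (b - 2)*(b - 1)*(b + 6)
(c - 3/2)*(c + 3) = c^2 + 3*c/2 - 9/2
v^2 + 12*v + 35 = (v + 5)*(v + 7)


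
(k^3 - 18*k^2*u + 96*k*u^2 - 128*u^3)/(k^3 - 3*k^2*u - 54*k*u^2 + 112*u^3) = (k - 8*u)/(k + 7*u)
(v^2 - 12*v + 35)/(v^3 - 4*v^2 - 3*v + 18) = (v^2 - 12*v + 35)/(v^3 - 4*v^2 - 3*v + 18)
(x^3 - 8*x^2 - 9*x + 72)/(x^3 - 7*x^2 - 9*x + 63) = (x - 8)/(x - 7)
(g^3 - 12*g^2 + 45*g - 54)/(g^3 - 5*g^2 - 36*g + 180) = (g^2 - 6*g + 9)/(g^2 + g - 30)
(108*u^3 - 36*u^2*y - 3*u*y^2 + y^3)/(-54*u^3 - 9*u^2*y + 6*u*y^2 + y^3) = (-6*u + y)/(3*u + y)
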